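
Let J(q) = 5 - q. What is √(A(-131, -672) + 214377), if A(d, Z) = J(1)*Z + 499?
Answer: 2*√53047 ≈ 460.64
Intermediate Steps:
A(d, Z) = 499 + 4*Z (A(d, Z) = (5 - 1*1)*Z + 499 = (5 - 1)*Z + 499 = 4*Z + 499 = 499 + 4*Z)
√(A(-131, -672) + 214377) = √((499 + 4*(-672)) + 214377) = √((499 - 2688) + 214377) = √(-2189 + 214377) = √212188 = 2*√53047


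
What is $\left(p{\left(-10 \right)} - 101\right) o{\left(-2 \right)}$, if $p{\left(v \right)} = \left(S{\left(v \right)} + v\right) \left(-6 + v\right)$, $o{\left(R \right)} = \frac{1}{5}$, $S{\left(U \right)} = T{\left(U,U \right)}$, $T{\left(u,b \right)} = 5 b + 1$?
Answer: $\frac{843}{5} \approx 168.6$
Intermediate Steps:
$T{\left(u,b \right)} = 1 + 5 b$
$S{\left(U \right)} = 1 + 5 U$
$o{\left(R \right)} = \frac{1}{5}$
$p{\left(v \right)} = \left(1 + 6 v\right) \left(-6 + v\right)$ ($p{\left(v \right)} = \left(\left(1 + 5 v\right) + v\right) \left(-6 + v\right) = \left(1 + 6 v\right) \left(-6 + v\right)$)
$\left(p{\left(-10 \right)} - 101\right) o{\left(-2 \right)} = \left(\left(-6 - -350 + 6 \left(-10\right)^{2}\right) - 101\right) \frac{1}{5} = \left(\left(-6 + 350 + 6 \cdot 100\right) - 101\right) \frac{1}{5} = \left(\left(-6 + 350 + 600\right) - 101\right) \frac{1}{5} = \left(944 - 101\right) \frac{1}{5} = 843 \cdot \frac{1}{5} = \frac{843}{5}$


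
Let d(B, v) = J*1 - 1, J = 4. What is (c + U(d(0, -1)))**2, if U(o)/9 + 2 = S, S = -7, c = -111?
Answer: 36864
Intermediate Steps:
d(B, v) = 3 (d(B, v) = 4*1 - 1 = 4 - 1 = 3)
U(o) = -81 (U(o) = -18 + 9*(-7) = -18 - 63 = -81)
(c + U(d(0, -1)))**2 = (-111 - 81)**2 = (-192)**2 = 36864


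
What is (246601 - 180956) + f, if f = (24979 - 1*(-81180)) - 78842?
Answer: 92962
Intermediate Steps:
f = 27317 (f = (24979 + 81180) - 78842 = 106159 - 78842 = 27317)
(246601 - 180956) + f = (246601 - 180956) + 27317 = 65645 + 27317 = 92962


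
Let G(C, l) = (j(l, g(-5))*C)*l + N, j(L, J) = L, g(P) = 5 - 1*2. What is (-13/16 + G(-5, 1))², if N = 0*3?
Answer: 8649/256 ≈ 33.785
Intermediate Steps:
g(P) = 3 (g(P) = 5 - 2 = 3)
N = 0
G(C, l) = C*l² (G(C, l) = (l*C)*l + 0 = (C*l)*l + 0 = C*l² + 0 = C*l²)
(-13/16 + G(-5, 1))² = (-13/16 - 5*1²)² = (-13*1/16 - 5*1)² = (-13/16 - 5)² = (-93/16)² = 8649/256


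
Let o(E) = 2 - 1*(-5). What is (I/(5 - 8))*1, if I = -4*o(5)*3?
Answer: 28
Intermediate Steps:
o(E) = 7 (o(E) = 2 + 5 = 7)
I = -84 (I = -4*7*3 = -28*3 = -84)
(I/(5 - 8))*1 = -84/(5 - 8)*1 = -84/(-3)*1 = -84*(-1/3)*1 = 28*1 = 28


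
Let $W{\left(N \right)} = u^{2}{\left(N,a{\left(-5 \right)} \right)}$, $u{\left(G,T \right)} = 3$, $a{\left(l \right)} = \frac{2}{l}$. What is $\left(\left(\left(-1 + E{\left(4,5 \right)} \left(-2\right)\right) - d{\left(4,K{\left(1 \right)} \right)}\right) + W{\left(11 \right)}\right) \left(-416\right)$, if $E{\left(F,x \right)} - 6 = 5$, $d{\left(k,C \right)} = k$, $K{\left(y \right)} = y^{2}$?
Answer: $7488$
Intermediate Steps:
$W{\left(N \right)} = 9$ ($W{\left(N \right)} = 3^{2} = 9$)
$E{\left(F,x \right)} = 11$ ($E{\left(F,x \right)} = 6 + 5 = 11$)
$\left(\left(\left(-1 + E{\left(4,5 \right)} \left(-2\right)\right) - d{\left(4,K{\left(1 \right)} \right)}\right) + W{\left(11 \right)}\right) \left(-416\right) = \left(\left(\left(-1 + 11 \left(-2\right)\right) - 4\right) + 9\right) \left(-416\right) = \left(\left(\left(-1 - 22\right) - 4\right) + 9\right) \left(-416\right) = \left(\left(-23 - 4\right) + 9\right) \left(-416\right) = \left(-27 + 9\right) \left(-416\right) = \left(-18\right) \left(-416\right) = 7488$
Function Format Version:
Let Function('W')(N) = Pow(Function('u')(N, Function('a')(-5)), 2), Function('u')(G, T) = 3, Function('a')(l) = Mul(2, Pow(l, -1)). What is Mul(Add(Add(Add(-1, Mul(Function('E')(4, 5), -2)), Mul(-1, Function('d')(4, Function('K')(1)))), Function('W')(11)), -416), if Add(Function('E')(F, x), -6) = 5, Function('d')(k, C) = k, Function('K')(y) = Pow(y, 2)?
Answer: 7488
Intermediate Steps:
Function('W')(N) = 9 (Function('W')(N) = Pow(3, 2) = 9)
Function('E')(F, x) = 11 (Function('E')(F, x) = Add(6, 5) = 11)
Mul(Add(Add(Add(-1, Mul(Function('E')(4, 5), -2)), Mul(-1, Function('d')(4, Function('K')(1)))), Function('W')(11)), -416) = Mul(Add(Add(Add(-1, Mul(11, -2)), Mul(-1, 4)), 9), -416) = Mul(Add(Add(Add(-1, -22), -4), 9), -416) = Mul(Add(Add(-23, -4), 9), -416) = Mul(Add(-27, 9), -416) = Mul(-18, -416) = 7488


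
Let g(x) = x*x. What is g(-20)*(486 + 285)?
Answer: 308400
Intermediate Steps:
g(x) = x²
g(-20)*(486 + 285) = (-20)²*(486 + 285) = 400*771 = 308400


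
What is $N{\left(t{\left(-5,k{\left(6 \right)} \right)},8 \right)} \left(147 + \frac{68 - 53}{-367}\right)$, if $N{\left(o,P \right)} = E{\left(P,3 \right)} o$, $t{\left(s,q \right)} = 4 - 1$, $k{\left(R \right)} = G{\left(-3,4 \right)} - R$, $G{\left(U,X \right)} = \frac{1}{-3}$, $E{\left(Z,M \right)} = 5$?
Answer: $\frac{809010}{367} \approx 2204.4$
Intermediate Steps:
$G{\left(U,X \right)} = - \frac{1}{3}$
$k{\left(R \right)} = - \frac{1}{3} - R$
$t{\left(s,q \right)} = 3$
$N{\left(o,P \right)} = 5 o$
$N{\left(t{\left(-5,k{\left(6 \right)} \right)},8 \right)} \left(147 + \frac{68 - 53}{-367}\right) = 5 \cdot 3 \left(147 + \frac{68 - 53}{-367}\right) = 15 \left(147 + \left(68 - 53\right) \left(- \frac{1}{367}\right)\right) = 15 \left(147 + 15 \left(- \frac{1}{367}\right)\right) = 15 \left(147 - \frac{15}{367}\right) = 15 \cdot \frac{53934}{367} = \frac{809010}{367}$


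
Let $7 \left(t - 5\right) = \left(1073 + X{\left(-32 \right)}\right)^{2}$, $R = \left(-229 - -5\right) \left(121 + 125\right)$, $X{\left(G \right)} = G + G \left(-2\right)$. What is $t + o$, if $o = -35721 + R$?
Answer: $\frac{585285}{7} \approx 83612.0$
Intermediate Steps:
$X{\left(G \right)} = - G$ ($X{\left(G \right)} = G - 2 G = - G$)
$R = -55104$ ($R = \left(-229 + 5\right) 246 = \left(-224\right) 246 = -55104$)
$o = -90825$ ($o = -35721 - 55104 = -90825$)
$t = \frac{1221060}{7}$ ($t = 5 + \frac{\left(1073 - -32\right)^{2}}{7} = 5 + \frac{\left(1073 + 32\right)^{2}}{7} = 5 + \frac{1105^{2}}{7} = 5 + \frac{1}{7} \cdot 1221025 = 5 + \frac{1221025}{7} = \frac{1221060}{7} \approx 1.7444 \cdot 10^{5}$)
$t + o = \frac{1221060}{7} - 90825 = \frac{585285}{7}$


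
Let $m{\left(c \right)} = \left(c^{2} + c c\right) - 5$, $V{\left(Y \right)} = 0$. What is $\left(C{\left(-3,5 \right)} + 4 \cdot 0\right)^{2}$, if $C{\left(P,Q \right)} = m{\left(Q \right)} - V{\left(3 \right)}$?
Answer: $2025$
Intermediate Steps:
$m{\left(c \right)} = -5 + 2 c^{2}$ ($m{\left(c \right)} = \left(c^{2} + c^{2}\right) - 5 = 2 c^{2} - 5 = -5 + 2 c^{2}$)
$C{\left(P,Q \right)} = -5 + 2 Q^{2}$ ($C{\left(P,Q \right)} = \left(-5 + 2 Q^{2}\right) - 0 = \left(-5 + 2 Q^{2}\right) + 0 = -5 + 2 Q^{2}$)
$\left(C{\left(-3,5 \right)} + 4 \cdot 0\right)^{2} = \left(\left(-5 + 2 \cdot 5^{2}\right) + 4 \cdot 0\right)^{2} = \left(\left(-5 + 2 \cdot 25\right) + 0\right)^{2} = \left(\left(-5 + 50\right) + 0\right)^{2} = \left(45 + 0\right)^{2} = 45^{2} = 2025$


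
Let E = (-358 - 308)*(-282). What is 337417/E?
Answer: 337417/187812 ≈ 1.7966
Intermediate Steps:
E = 187812 (E = -666*(-282) = 187812)
337417/E = 337417/187812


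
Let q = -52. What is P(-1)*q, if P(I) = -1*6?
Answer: 312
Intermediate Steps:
P(I) = -6
P(-1)*q = -6*(-52) = 312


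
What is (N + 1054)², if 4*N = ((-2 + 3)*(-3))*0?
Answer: 1110916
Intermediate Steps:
N = 0 (N = (((-2 + 3)*(-3))*0)/4 = ((1*(-3))*0)/4 = (-3*0)/4 = (¼)*0 = 0)
(N + 1054)² = (0 + 1054)² = 1054² = 1110916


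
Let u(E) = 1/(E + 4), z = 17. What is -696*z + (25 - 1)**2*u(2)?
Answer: -11736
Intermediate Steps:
u(E) = 1/(4 + E)
-696*z + (25 - 1)**2*u(2) = -696*17 + (25 - 1)**2/(4 + 2) = -11832 + 24**2/6 = -11832 + 576*(1/6) = -11832 + 96 = -11736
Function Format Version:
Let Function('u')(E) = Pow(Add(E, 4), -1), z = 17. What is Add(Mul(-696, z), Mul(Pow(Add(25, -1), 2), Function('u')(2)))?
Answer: -11736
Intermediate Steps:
Function('u')(E) = Pow(Add(4, E), -1)
Add(Mul(-696, z), Mul(Pow(Add(25, -1), 2), Function('u')(2))) = Add(Mul(-696, 17), Mul(Pow(Add(25, -1), 2), Pow(Add(4, 2), -1))) = Add(-11832, Mul(Pow(24, 2), Pow(6, -1))) = Add(-11832, Mul(576, Rational(1, 6))) = Add(-11832, 96) = -11736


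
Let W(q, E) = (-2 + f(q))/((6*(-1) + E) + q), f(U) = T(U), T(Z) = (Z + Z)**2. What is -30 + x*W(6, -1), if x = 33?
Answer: -4716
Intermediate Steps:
T(Z) = 4*Z**2 (T(Z) = (2*Z)**2 = 4*Z**2)
f(U) = 4*U**2
W(q, E) = (-2 + 4*q**2)/(-6 + E + q) (W(q, E) = (-2 + 4*q**2)/((6*(-1) + E) + q) = (-2 + 4*q**2)/((-6 + E) + q) = (-2 + 4*q**2)/(-6 + E + q))
-30 + x*W(6, -1) = -30 + 33*(2*(-1 + 2*6**2)/(-6 - 1 + 6)) = -30 + 33*(2*(-1 + 2*36)/(-1)) = -30 + 33*(2*(-1)*(-1 + 72)) = -30 + 33*(2*(-1)*71) = -30 + 33*(-142) = -30 - 4686 = -4716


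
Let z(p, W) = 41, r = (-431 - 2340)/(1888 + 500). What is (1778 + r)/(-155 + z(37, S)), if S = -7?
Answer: -4243093/272232 ≈ -15.586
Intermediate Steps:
r = -2771/2388 ≈ -1.1604
(1778 + r)/(-155 + z(37, S)) = (1778 - 2771/2388)/(-155 + 41) = (4243093/2388)/(-114) = (4243093/2388)*(-1/114) = -4243093/272232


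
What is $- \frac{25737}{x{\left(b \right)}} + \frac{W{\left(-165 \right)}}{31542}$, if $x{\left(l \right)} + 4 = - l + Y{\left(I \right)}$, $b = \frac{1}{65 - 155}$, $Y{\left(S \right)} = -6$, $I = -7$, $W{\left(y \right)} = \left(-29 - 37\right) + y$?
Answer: $\frac{3479117771}{1350298} \approx 2576.6$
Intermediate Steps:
$W{\left(y \right)} = -66 + y$
$b = - \frac{1}{90}$ ($b = \frac{1}{-90} = - \frac{1}{90} \approx -0.011111$)
$x{\left(l \right)} = -10 - l$ ($x{\left(l \right)} = -4 - \left(6 + l\right) = -10 - l$)
$- \frac{25737}{x{\left(b \right)}} + \frac{W{\left(-165 \right)}}{31542} = - \frac{25737}{-10 - - \frac{1}{90}} + \frac{-66 - 165}{31542} = - \frac{25737}{-10 + \frac{1}{90}} - \frac{11}{1502} = - \frac{25737}{- \frac{899}{90}} - \frac{11}{1502} = \left(-25737\right) \left(- \frac{90}{899}\right) - \frac{11}{1502} = \frac{2316330}{899} - \frac{11}{1502} = \frac{3479117771}{1350298}$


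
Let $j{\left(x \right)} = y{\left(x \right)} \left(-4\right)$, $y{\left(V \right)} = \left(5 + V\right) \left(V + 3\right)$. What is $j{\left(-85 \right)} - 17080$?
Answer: $-43320$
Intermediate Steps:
$y{\left(V \right)} = \left(3 + V\right) \left(5 + V\right)$ ($y{\left(V \right)} = \left(5 + V\right) \left(3 + V\right) = \left(3 + V\right) \left(5 + V\right)$)
$j{\left(x \right)} = -60 - 32 x - 4 x^{2}$ ($j{\left(x \right)} = \left(15 + x^{2} + 8 x\right) \left(-4\right) = -60 - 32 x - 4 x^{2}$)
$j{\left(-85 \right)} - 17080 = \left(-60 - -2720 - 4 \left(-85\right)^{2}\right) - 17080 = \left(-60 + 2720 - 28900\right) - 17080 = -26240 - 17080 = -43320$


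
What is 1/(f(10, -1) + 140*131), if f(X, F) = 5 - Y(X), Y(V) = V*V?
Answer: 1/18245 ≈ 5.4810e-5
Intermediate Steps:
Y(V) = V**2
f(X, F) = 5 - X**2
1/(f(10, -1) + 140*131) = 1/((5 - 1*10**2) + 140*131) = 1/((5 - 1*100) + 18340) = 1/((5 - 100) + 18340) = 1/(-95 + 18340) = 1/18245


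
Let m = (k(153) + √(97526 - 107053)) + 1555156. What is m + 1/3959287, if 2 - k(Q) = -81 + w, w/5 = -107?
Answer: 6159755773139/3959287 + I*√9527 ≈ 1.5558e+6 + 97.606*I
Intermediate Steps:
w = -535 (w = 5*(-107) = -535)
k(Q) = 618 (k(Q) = 2 - (-81 - 535) = 2 - 1*(-616) = 2 + 616 = 618)
m = 1555774 + I*√9527 (m = (618 + √(97526 - 107053)) + 1555156 = (618 + √(-9527)) + 1555156 = (618 + I*√9527) + 1555156 = 1555774 + I*√9527 ≈ 1.5558e+6 + 97.606*I)
m + 1/3959287 = (1555774 + I*√9527) + 1/3959287 = 6159755773139/3959287 + I*√9527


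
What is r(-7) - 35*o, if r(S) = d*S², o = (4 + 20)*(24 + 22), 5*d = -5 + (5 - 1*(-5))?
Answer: -38591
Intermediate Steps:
d = 1 (d = (-5 + (5 - 1*(-5)))/5 = (-5 + (5 + 5))/5 = (-5 + 10)/5 = (⅕)*5 = 1)
o = 1104 (o = 24*46 = 1104)
r(S) = S² (r(S) = 1*S² = S²)
r(-7) - 35*o = (-7)² - 35*1104 = 49 - 38640 = -38591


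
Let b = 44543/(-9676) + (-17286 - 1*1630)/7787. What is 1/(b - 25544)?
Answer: -75347012/1925193962085 ≈ -3.9137e-5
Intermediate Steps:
b = -529887557/75347012 (b = 44543*(-1/9676) + (-17286 - 1630)*(1/7787) = -44543/9676 - 18916*1/7787 = -44543/9676 - 18916/7787 = -529887557/75347012 ≈ -7.0326)
1/(b - 25544) = 1/(-529887557/75347012 - 25544) = 1/(-1925193962085/75347012) = -75347012/1925193962085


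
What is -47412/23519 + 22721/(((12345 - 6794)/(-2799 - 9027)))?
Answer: -6319784287386/130553969 ≈ -48407.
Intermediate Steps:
-47412/23519 + 22721/(((12345 - 6794)/(-2799 - 9027))) = -47412*1/23519 + 22721/((5551/(-11826))) = -47412/23519 + 22721/((5551*(-1/11826))) = -47412/23519 + 22721/(-5551/11826) = -47412/23519 + 22721*(-11826/5551) = -47412/23519 - 268698546/5551 = -6319784287386/130553969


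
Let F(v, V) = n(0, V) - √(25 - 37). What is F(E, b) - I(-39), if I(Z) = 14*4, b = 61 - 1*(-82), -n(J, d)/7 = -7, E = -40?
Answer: -7 - 2*I*√3 ≈ -7.0 - 3.4641*I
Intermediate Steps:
n(J, d) = 49 (n(J, d) = -7*(-7) = 49)
b = 143 (b = 61 + 82 = 143)
I(Z) = 56
F(v, V) = 49 - 2*I*√3 (F(v, V) = 49 - √(25 - 37) = 49 - √(-12) = 49 - 2*I*√3)
F(E, b) - I(-39) = (49 - 2*I*√3) - 1*56 = (49 - 2*I*√3) - 56 = -7 - 2*I*√3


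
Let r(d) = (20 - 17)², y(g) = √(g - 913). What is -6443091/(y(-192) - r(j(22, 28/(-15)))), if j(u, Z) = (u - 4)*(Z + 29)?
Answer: 57987819/1186 + 6443091*I*√1105/1186 ≈ 48894.0 + 1.8059e+5*I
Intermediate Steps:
y(g) = √(-913 + g)
j(u, Z) = (-4 + u)*(29 + Z)
r(d) = 9 (r(d) = 3² = 9)
-6443091/(y(-192) - r(j(22, 28/(-15)))) = -6443091/(√(-913 - 192) - 1*9) = -6443091/(√(-1105) - 9) = -6443091/(I*√1105 - 9) = -6443091/(-9 + I*√1105)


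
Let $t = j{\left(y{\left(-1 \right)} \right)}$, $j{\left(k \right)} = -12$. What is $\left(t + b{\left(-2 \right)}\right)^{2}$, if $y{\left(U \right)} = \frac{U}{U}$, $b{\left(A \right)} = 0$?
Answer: $144$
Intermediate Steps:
$y{\left(U \right)} = 1$
$t = -12$
$\left(t + b{\left(-2 \right)}\right)^{2} = \left(-12 + 0\right)^{2} = \left(-12\right)^{2} = 144$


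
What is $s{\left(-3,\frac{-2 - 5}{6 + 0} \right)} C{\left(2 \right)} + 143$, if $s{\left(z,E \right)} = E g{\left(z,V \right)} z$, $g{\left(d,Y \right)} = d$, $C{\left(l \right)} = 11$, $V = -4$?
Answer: $\frac{55}{2} \approx 27.5$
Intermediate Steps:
$s{\left(z,E \right)} = E z^{2}$ ($s{\left(z,E \right)} = E z z = E z^{2}$)
$s{\left(-3,\frac{-2 - 5}{6 + 0} \right)} C{\left(2 \right)} + 143 = \frac{-2 - 5}{6 + 0} \left(-3\right)^{2} \cdot 11 + 143 = - \frac{7}{6} \cdot 9 \cdot 11 + 143 = \left(-7\right) \frac{1}{6} \cdot 9 \cdot 11 + 143 = \left(- \frac{7}{6}\right) 9 \cdot 11 + 143 = \left(- \frac{21}{2}\right) 11 + 143 = - \frac{231}{2} + 143 = \frac{55}{2}$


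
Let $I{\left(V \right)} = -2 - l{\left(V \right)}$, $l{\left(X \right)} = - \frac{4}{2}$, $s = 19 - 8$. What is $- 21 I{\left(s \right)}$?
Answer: $0$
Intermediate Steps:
$s = 11$ ($s = 19 - 8 = 11$)
$l{\left(X \right)} = -2$ ($l{\left(X \right)} = \left(-4\right) \frac{1}{2} = -2$)
$I{\left(V \right)} = 0$ ($I{\left(V \right)} = -2 - -2 = -2 + 2 = 0$)
$- 21 I{\left(s \right)} = \left(-21\right) 0 = 0$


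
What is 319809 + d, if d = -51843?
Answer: 267966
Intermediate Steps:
319809 + d = 319809 - 51843 = 267966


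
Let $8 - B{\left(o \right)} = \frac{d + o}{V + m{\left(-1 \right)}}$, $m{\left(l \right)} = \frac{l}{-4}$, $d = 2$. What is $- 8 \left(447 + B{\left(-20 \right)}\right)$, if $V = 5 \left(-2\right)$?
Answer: $- \frac{47128}{13} \approx -3625.2$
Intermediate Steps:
$m{\left(l \right)} = - \frac{l}{4}$ ($m{\left(l \right)} = l \left(- \frac{1}{4}\right) = - \frac{l}{4}$)
$V = -10$
$B{\left(o \right)} = \frac{320}{39} + \frac{4 o}{39}$ ($B{\left(o \right)} = 8 - \frac{2 + o}{-10 - - \frac{1}{4}} = 8 - \frac{2 + o}{-10 + \frac{1}{4}} = 8 - \frac{2 + o}{- \frac{39}{4}} = 8 - \left(2 + o\right) \left(- \frac{4}{39}\right) = 8 - \left(- \frac{8}{39} - \frac{4 o}{39}\right) = 8 + \left(\frac{8}{39} + \frac{4 o}{39}\right) = \frac{320}{39} + \frac{4 o}{39}$)
$- 8 \left(447 + B{\left(-20 \right)}\right) = - 8 \left(447 + \left(\frac{320}{39} + \frac{4}{39} \left(-20\right)\right)\right) = - 8 \left(447 + \left(\frac{320}{39} - \frac{80}{39}\right)\right) = - 8 \left(447 + \frac{80}{13}\right) = \left(-8\right) \frac{5891}{13} = - \frac{47128}{13}$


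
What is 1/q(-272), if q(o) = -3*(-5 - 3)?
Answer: 1/24 ≈ 0.041667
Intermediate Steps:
q(o) = 24 (q(o) = -3*(-8) = 24)
1/q(-272) = 1/24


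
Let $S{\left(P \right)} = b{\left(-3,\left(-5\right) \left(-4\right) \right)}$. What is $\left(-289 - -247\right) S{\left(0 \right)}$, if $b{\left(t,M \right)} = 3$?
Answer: $-126$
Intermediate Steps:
$S{\left(P \right)} = 3$
$\left(-289 - -247\right) S{\left(0 \right)} = \left(-289 - -247\right) 3 = \left(-289 + 247\right) 3 = \left(-42\right) 3 = -126$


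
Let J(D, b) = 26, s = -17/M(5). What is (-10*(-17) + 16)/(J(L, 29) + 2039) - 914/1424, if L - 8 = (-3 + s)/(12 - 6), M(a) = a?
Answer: -811273/1470280 ≈ -0.55178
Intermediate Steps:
s = -17/5 ≈ -3.4000
L = 104/15 (L = 8 + (-3 - 17/5)/(12 - 6) = 8 - 32/5/6 = 8 - 32/5*⅙ = 8 - 16/15 = 104/15 ≈ 6.9333)
(-10*(-17) + 16)/(J(L, 29) + 2039) - 914/1424 = (-10*(-17) + 16)/(26 + 2039) - 914/1424 = (170 + 16)/2065 - 914*1/1424 = 186*(1/2065) - 457/712 = 186/2065 - 457/712 = -811273/1470280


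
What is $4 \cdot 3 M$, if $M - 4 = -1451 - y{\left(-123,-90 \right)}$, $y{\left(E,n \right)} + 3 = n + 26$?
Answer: $-16560$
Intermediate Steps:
$y{\left(E,n \right)} = 23 + n$ ($y{\left(E,n \right)} = -3 + \left(n + 26\right) = -3 + \left(26 + n\right) = 23 + n$)
$M = -1380$ ($M = 4 - 1384 = -1380$)
$4 \cdot 3 M = 4 \cdot 3 \left(-1380\right) = 12 \left(-1380\right) = -16560$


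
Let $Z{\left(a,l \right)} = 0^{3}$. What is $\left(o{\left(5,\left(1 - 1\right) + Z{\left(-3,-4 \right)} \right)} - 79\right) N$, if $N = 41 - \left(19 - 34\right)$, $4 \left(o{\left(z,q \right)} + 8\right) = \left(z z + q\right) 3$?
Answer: $-3822$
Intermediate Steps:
$Z{\left(a,l \right)} = 0$
$o{\left(z,q \right)} = -8 + \frac{3 q}{4} + \frac{3 z^{2}}{4}$ ($o{\left(z,q \right)} = -8 + \frac{\left(z z + q\right) 3}{4} = -8 + \frac{\left(z^{2} + q\right) 3}{4} = -8 + \frac{\left(q + z^{2}\right) 3}{4} = -8 + \frac{3 q + 3 z^{2}}{4} = -8 + \left(\frac{3 q}{4} + \frac{3 z^{2}}{4}\right) = -8 + \frac{3 q}{4} + \frac{3 z^{2}}{4}$)
$N = 56$ ($N = 41 - \left(19 - 34\right) = 41 - -15 = 41 + 15 = 56$)
$\left(o{\left(5,\left(1 - 1\right) + Z{\left(-3,-4 \right)} \right)} - 79\right) N = \left(\left(-8 + \frac{3 \left(\left(1 - 1\right) + 0\right)}{4} + \frac{3 \cdot 5^{2}}{4}\right) - 79\right) 56 = \left(\left(-8 + \frac{3 \left(0 + 0\right)}{4} + \frac{3}{4} \cdot 25\right) - 79\right) 56 = \left(\left(-8 + \frac{3}{4} \cdot 0 + \frac{75}{4}\right) - 79\right) 56 = \left(\left(-8 + 0 + \frac{75}{4}\right) - 79\right) 56 = \left(\frac{43}{4} - 79\right) 56 = \left(- \frac{273}{4}\right) 56 = -3822$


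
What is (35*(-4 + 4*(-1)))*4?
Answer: -1120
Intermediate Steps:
(35*(-4 + 4*(-1)))*4 = (35*(-4 - 4))*4 = (35*(-8))*4 = -280*4 = -1120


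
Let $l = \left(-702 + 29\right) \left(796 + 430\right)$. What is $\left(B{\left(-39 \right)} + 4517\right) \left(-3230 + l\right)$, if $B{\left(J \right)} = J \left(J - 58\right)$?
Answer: $-6875122400$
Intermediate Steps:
$B{\left(J \right)} = J \left(-58 + J\right)$
$l = -825098$ ($l = \left(-673\right) 1226 = -825098$)
$\left(B{\left(-39 \right)} + 4517\right) \left(-3230 + l\right) = \left(- 39 \left(-58 - 39\right) + 4517\right) \left(-3230 - 825098\right) = \left(\left(-39\right) \left(-97\right) + 4517\right) \left(-828328\right) = \left(3783 + 4517\right) \left(-828328\right) = 8300 \left(-828328\right) = -6875122400$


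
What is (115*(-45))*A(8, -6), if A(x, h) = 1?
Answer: -5175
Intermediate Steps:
(115*(-45))*A(8, -6) = (115*(-45))*1 = -5175*1 = -5175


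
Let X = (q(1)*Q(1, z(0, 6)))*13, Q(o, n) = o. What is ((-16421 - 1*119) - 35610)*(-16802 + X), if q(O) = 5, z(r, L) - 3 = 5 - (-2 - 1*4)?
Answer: 872834550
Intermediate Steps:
z(r, L) = 14 (z(r, L) = 3 + (5 - (-2 - 1*4)) = 3 + (5 - (-2 - 4)) = 3 + (5 - 1*(-6)) = 3 + (5 + 6) = 3 + 11 = 14)
X = 65 (X = (5*1)*13 = 5*13 = 65)
((-16421 - 1*119) - 35610)*(-16802 + X) = ((-16421 - 1*119) - 35610)*(-16802 + 65) = ((-16421 - 119) - 35610)*(-16737) = (-16540 - 35610)*(-16737) = -52150*(-16737) = 872834550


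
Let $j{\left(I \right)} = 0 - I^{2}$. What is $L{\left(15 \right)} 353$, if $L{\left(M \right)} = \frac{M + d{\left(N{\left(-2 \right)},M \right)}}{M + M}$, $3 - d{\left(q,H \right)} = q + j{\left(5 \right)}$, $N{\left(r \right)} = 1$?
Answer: $\frac{2471}{5} \approx 494.2$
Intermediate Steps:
$j{\left(I \right)} = - I^{2}$
$d{\left(q,H \right)} = 28 - q$ ($d{\left(q,H \right)} = 3 - \left(q - 5^{2}\right) = 3 - \left(q - 25\right) = 3 - \left(-25 + q\right) = 28 - q$)
$L{\left(M \right)} = \frac{27 + M}{2 M}$ ($L{\left(M \right)} = \frac{M + \left(28 - 1\right)}{M + M} = \frac{M + \left(28 - 1\right)}{2 M} = \left(M + 27\right) \frac{1}{2 M} = \left(27 + M\right) \frac{1}{2 M} = \frac{27 + M}{2 M}$)
$L{\left(15 \right)} 353 = \frac{27 + 15}{2 \cdot 15} \cdot 353 = \frac{1}{2} \cdot \frac{1}{15} \cdot 42 \cdot 353 = \frac{7}{5} \cdot 353 = \frac{2471}{5}$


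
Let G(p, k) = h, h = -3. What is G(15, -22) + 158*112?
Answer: 17693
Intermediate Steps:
G(p, k) = -3
G(15, -22) + 158*112 = -3 + 158*112 = -3 + 17696 = 17693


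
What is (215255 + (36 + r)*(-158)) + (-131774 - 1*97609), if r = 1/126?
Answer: -1248487/63 ≈ -19817.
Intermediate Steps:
r = 1/126 ≈ 0.0079365
(215255 + (36 + r)*(-158)) + (-131774 - 1*97609) = (215255 + (36 + 1/126)*(-158)) + (-131774 - 1*97609) = (215255 + (4537/126)*(-158)) + (-131774 - 97609) = (215255 - 358423/63) - 229383 = 13202642/63 - 229383 = -1248487/63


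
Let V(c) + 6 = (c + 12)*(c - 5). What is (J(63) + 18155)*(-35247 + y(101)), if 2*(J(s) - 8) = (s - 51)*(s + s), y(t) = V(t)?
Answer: -461718195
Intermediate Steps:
V(c) = -6 + (-5 + c)*(12 + c) (V(c) = -6 + (c + 12)*(c - 5) = -6 + (12 + c)*(-5 + c) = -6 + (-5 + c)*(12 + c))
y(t) = -66 + t² + 7*t
J(s) = 8 + s*(-51 + s) (J(s) = 8 + ((s - 51)*(s + s))/2 = 8 + ((-51 + s)*(2*s))/2 = 8 + (2*s*(-51 + s))/2 = 8 + s*(-51 + s))
(J(63) + 18155)*(-35247 + y(101)) = ((8 + 63² - 51*63) + 18155)*(-35247 + (-66 + 101² + 7*101)) = ((8 + 3969 - 3213) + 18155)*(-35247 + (-66 + 10201 + 707)) = (764 + 18155)*(-35247 + 10842) = 18919*(-24405) = -461718195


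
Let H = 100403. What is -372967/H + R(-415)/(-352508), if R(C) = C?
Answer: -131432183991/35392860724 ≈ -3.7135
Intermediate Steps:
-372967/H + R(-415)/(-352508) = -372967/100403 - 415/(-352508) = -372967*1/100403 - 415*(-1/352508) = -372967/100403 + 415/352508 = -131432183991/35392860724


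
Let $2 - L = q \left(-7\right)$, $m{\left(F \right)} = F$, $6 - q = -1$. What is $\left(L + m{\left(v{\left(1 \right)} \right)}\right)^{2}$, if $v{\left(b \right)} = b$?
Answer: $2704$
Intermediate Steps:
$q = 7$ ($q = 6 - -1 = 6 + 1 = 7$)
$L = 51$ ($L = 2 - 7 \left(-7\right) = 2 - -49 = 2 + 49 = 51$)
$\left(L + m{\left(v{\left(1 \right)} \right)}\right)^{2} = \left(51 + 1\right)^{2} = 52^{2} = 2704$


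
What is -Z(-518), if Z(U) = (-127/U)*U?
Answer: 127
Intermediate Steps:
Z(U) = -127
-Z(-518) = -1*(-127) = 127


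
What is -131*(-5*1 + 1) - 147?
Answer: 377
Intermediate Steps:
-131*(-5*1 + 1) - 147 = -131*(-5 + 1) - 147 = -131*(-4) - 147 = 524 - 147 = 377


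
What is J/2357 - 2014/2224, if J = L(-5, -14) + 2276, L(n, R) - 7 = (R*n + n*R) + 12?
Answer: 334221/2620984 ≈ 0.12752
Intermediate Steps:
L(n, R) = 19 + 2*R*n (L(n, R) = 7 + ((R*n + n*R) + 12) = 7 + ((R*n + R*n) + 12) = 7 + (2*R*n + 12) = 7 + (12 + 2*R*n) = 19 + 2*R*n)
J = 2435 (J = (19 + 2*(-14)*(-5)) + 2276 = (19 + 140) + 2276 = 159 + 2276 = 2435)
J/2357 - 2014/2224 = 2435/2357 - 2014/2224 = 2435*(1/2357) - 2014*1/2224 = 2435/2357 - 1007/1112 = 334221/2620984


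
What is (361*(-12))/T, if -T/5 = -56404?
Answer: -1083/70505 ≈ -0.015361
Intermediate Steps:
T = 282020 (T = -5*(-56404) = 282020)
(361*(-12))/T = (361*(-12))/282020 = -4332*1/282020 = -1083/70505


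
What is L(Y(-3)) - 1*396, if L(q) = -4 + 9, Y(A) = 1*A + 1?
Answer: -391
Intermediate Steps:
Y(A) = 1 + A (Y(A) = A + 1 = 1 + A)
L(q) = 5
L(Y(-3)) - 1*396 = 5 - 1*396 = 5 - 396 = -391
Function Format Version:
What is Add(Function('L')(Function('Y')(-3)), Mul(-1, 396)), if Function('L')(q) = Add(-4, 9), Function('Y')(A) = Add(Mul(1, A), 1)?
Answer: -391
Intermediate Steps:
Function('Y')(A) = Add(1, A) (Function('Y')(A) = Add(A, 1) = Add(1, A))
Function('L')(q) = 5
Add(Function('L')(Function('Y')(-3)), Mul(-1, 396)) = Add(5, Mul(-1, 396)) = Add(5, -396) = -391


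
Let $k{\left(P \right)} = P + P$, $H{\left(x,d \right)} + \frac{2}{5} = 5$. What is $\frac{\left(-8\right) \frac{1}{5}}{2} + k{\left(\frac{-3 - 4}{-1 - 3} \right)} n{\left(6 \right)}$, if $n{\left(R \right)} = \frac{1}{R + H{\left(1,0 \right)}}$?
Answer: $- \frac{249}{530} \approx -0.46981$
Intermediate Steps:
$H{\left(x,d \right)} = \frac{23}{5}$ ($H{\left(x,d \right)} = - \frac{2}{5} + 5 = \frac{23}{5}$)
$k{\left(P \right)} = 2 P$
$n{\left(R \right)} = \frac{1}{\frac{23}{5} + R}$ ($n{\left(R \right)} = \frac{1}{R + \frac{23}{5}} = \frac{1}{\frac{23}{5} + R}$)
$\frac{\left(-8\right) \frac{1}{5}}{2} + k{\left(\frac{-3 - 4}{-1 - 3} \right)} n{\left(6 \right)} = \frac{\left(-8\right) \frac{1}{5}}{2} + 2 \frac{-3 - 4}{-1 - 3} \frac{5}{23 + 5 \cdot 6} = \left(-8\right) \frac{1}{5} \cdot \frac{1}{2} + 2 \left(- \frac{7}{-4}\right) \frac{5}{23 + 30} = \left(- \frac{8}{5}\right) \frac{1}{2} + 2 \left(\left(-7\right) \left(- \frac{1}{4}\right)\right) \frac{5}{53} = - \frac{4}{5} + 2 \cdot \frac{7}{4} \cdot 5 \cdot \frac{1}{53} = - \frac{4}{5} + \frac{7}{2} \cdot \frac{5}{53} = - \frac{4}{5} + \frac{35}{106} = - \frac{249}{530}$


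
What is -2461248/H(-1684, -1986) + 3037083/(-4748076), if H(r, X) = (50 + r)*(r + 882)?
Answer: -1305516053641/518516804964 ≈ -2.5178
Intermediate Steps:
H(r, X) = (50 + r)*(882 + r)
-2461248/H(-1684, -1986) + 3037083/(-4748076) = -2461248/(44100 + (-1684)² + 932*(-1684)) + 3037083/(-4748076) = -2461248/(44100 + 2835856 - 1569488) + 3037083*(-1/4748076) = -2461248/1310468 - 1012361/1582692 = -2461248*1/1310468 - 1012361/1582692 = -615312/327617 - 1012361/1582692 = -1305516053641/518516804964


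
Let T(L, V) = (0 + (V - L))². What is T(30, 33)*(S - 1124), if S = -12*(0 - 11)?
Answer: -8928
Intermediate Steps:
T(L, V) = (V - L)²
S = 132 (S = -12*(-11) = 132)
T(30, 33)*(S - 1124) = (30 - 1*33)²*(132 - 1124) = (30 - 33)²*(-992) = (-3)²*(-992) = 9*(-992) = -8928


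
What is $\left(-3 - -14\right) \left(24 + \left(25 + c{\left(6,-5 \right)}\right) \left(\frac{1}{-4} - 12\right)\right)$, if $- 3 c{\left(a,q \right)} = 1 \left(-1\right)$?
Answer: $- \frac{9449}{3} \approx -3149.7$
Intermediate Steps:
$c{\left(a,q \right)} = \frac{1}{3}$ ($c{\left(a,q \right)} = - \frac{1 \left(-1\right)}{3} = \left(- \frac{1}{3}\right) \left(-1\right) = \frac{1}{3}$)
$\left(-3 - -14\right) \left(24 + \left(25 + c{\left(6,-5 \right)}\right) \left(\frac{1}{-4} - 12\right)\right) = \left(-3 - -14\right) \left(24 + \left(25 + \frac{1}{3}\right) \left(\frac{1}{-4} - 12\right)\right) = \left(-3 + 14\right) \left(24 + \frac{76 \left(- \frac{1}{4} - 12\right)}{3}\right) = 11 \left(24 + \frac{76}{3} \left(- \frac{49}{4}\right)\right) = 11 \left(24 - \frac{931}{3}\right) = 11 \left(- \frac{859}{3}\right) = - \frac{9449}{3}$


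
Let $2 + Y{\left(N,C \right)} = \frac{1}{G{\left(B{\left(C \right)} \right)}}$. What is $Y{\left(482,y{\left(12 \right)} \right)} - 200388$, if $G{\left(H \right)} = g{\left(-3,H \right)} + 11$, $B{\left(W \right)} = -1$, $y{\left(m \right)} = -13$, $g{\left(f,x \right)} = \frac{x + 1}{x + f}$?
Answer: $- \frac{2204289}{11} \approx -2.0039 \cdot 10^{5}$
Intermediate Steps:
$g{\left(f,x \right)} = \frac{1 + x}{f + x}$
$G{\left(H \right)} = 11 + \frac{1 + H}{-3 + H}$ ($G{\left(H \right)} = \frac{1 + H}{-3 + H} + 11 = 11 + \frac{1 + H}{-3 + H}$)
$Y{\left(N,C \right)} = - \frac{21}{11}$ ($Y{\left(N,C \right)} = -2 + \frac{1}{4 \frac{1}{-3 - 1} \left(-8 + 3 \left(-1\right)\right)} = -2 + \frac{1}{4 \frac{1}{-4} \left(-8 - 3\right)} = -2 + \frac{1}{4 \left(- \frac{1}{4}\right) \left(-11\right)} = -2 + \frac{1}{11} = - \frac{21}{11}$)
$Y{\left(482,y{\left(12 \right)} \right)} - 200388 = - \frac{21}{11} - 200388 = - \frac{2204289}{11}$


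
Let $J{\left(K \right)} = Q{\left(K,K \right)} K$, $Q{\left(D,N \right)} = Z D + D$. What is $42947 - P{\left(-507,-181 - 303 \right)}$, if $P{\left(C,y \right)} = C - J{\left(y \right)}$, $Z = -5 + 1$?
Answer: $-659314$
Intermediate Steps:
$Z = -4$
$Q{\left(D,N \right)} = - 3 D$ ($Q{\left(D,N \right)} = - 4 D + D = - 3 D$)
$J{\left(K \right)} = - 3 K^{2}$ ($J{\left(K \right)} = - 3 K K = - 3 K^{2}$)
$P{\left(C,y \right)} = C + 3 y^{2}$ ($P{\left(C,y \right)} = C - - 3 y^{2} = C + 3 y^{2}$)
$42947 - P{\left(-507,-181 - 303 \right)} = 42947 - \left(-507 + 3 \left(-181 - 303\right)^{2}\right) = 42947 - \left(-507 + 3 \left(-484\right)^{2}\right) = 42947 - \left(-507 + 3 \cdot 234256\right) = 42947 - \left(-507 + 702768\right) = 42947 - 702261 = -659314$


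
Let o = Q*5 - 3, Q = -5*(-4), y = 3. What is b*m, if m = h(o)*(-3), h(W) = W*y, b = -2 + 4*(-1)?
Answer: 5238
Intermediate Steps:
Q = 20
o = 97 (o = 20*5 - 3 = 100 - 3 = 97)
b = -6 (b = -2 - 4 = -6)
h(W) = 3*W (h(W) = W*3 = 3*W)
m = -873 (m = (3*97)*(-3) = 291*(-3) = -873)
b*m = -6*(-873) = 5238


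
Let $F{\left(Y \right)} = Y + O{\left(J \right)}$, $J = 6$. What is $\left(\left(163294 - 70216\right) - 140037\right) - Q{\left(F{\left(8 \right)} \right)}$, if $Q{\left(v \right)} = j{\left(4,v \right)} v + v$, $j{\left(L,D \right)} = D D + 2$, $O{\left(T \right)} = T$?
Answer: $-49745$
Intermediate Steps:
$j{\left(L,D \right)} = 2 + D^{2}$ ($j{\left(L,D \right)} = D^{2} + 2 = 2 + D^{2}$)
$F{\left(Y \right)} = 6 + Y$ ($F{\left(Y \right)} = Y + 6 = 6 + Y$)
$Q{\left(v \right)} = v + v \left(2 + v^{2}\right)$ ($Q{\left(v \right)} = \left(2 + v^{2}\right) v + v = v \left(2 + v^{2}\right) + v = v + v \left(2 + v^{2}\right)$)
$\left(\left(163294 - 70216\right) - 140037\right) - Q{\left(F{\left(8 \right)} \right)} = \left(\left(163294 - 70216\right) - 140037\right) - \left(6 + 8\right) \left(3 + \left(6 + 8\right)^{2}\right) = \left(93078 - 140037\right) - 14 \left(3 + 14^{2}\right) = -46959 - 14 \left(3 + 196\right) = -46959 - 14 \cdot 199 = -46959 - 2786 = -49745$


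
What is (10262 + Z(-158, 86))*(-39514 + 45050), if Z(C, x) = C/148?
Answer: 2101767312/37 ≈ 5.6805e+7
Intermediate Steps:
Z(C, x) = C/148 (Z(C, x) = C*(1/148) = C/148)
(10262 + Z(-158, 86))*(-39514 + 45050) = (10262 + (1/148)*(-158))*(-39514 + 45050) = (10262 - 79/74)*5536 = (759309/74)*5536 = 2101767312/37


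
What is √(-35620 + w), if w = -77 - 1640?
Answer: I*√37337 ≈ 193.23*I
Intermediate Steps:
w = -1717
√(-35620 + w) = √(-35620 - 1717) = √(-37337) = I*√37337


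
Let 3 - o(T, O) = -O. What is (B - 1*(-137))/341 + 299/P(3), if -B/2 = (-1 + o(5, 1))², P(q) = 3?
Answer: 102316/1023 ≈ 100.02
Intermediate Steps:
o(T, O) = 3 + O (o(T, O) = 3 - (-1)*O = 3 + O)
B = -18 (B = -2*(-1 + (3 + 1))² = -2*(-1 + 4)² = -2*3² = -2*9 = -18)
(B - 1*(-137))/341 + 299/P(3) = (-18 - 1*(-137))/341 + 299/3 = (-18 + 137)*(1/341) + 299*(⅓) = 119*(1/341) + 299/3 = 119/341 + 299/3 = 102316/1023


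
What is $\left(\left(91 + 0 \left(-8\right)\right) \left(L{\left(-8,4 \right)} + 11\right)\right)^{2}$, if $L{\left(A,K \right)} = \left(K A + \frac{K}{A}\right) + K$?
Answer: $\frac{10144225}{4} \approx 2.5361 \cdot 10^{6}$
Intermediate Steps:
$L{\left(A,K \right)} = K + A K + \frac{K}{A}$ ($L{\left(A,K \right)} = \left(A K + \frac{K}{A}\right) + K = K + A K + \frac{K}{A}$)
$\left(\left(91 + 0 \left(-8\right)\right) \left(L{\left(-8,4 \right)} + 11\right)\right)^{2} = \left(\left(91 + 0 \left(-8\right)\right) \left(\left(4 - 32 + \frac{4}{-8}\right) + 11\right)\right)^{2} = \left(\left(91 + 0\right) \left(\left(4 - 32 + 4 \left(- \frac{1}{8}\right)\right) + 11\right)\right)^{2} = \left(91 \left(\left(4 - 32 - \frac{1}{2}\right) + 11\right)\right)^{2} = \left(91 \left(- \frac{57}{2} + 11\right)\right)^{2} = \left(91 \left(- \frac{35}{2}\right)\right)^{2} = \left(- \frac{3185}{2}\right)^{2} = \frac{10144225}{4}$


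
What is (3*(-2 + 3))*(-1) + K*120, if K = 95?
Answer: 11397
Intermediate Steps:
(3*(-2 + 3))*(-1) + K*120 = (3*(-2 + 3))*(-1) + 95*120 = (3*1)*(-1) + 11400 = 3*(-1) + 11400 = -3 + 11400 = 11397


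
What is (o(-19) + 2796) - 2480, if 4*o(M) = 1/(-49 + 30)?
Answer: 24015/76 ≈ 315.99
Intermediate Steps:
o(M) = -1/76 (o(M) = 1/(4*(-49 + 30)) = (¼)/(-19) = (¼)*(-1/19) = -1/76)
(o(-19) + 2796) - 2480 = (-1/76 + 2796) - 2480 = 212495/76 - 2480 = 24015/76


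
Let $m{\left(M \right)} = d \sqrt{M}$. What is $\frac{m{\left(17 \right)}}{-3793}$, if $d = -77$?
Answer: $\frac{77 \sqrt{17}}{3793} \approx 0.083701$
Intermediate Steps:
$m{\left(M \right)} = - 77 \sqrt{M}$
$\frac{m{\left(17 \right)}}{-3793} = \frac{\left(-77\right) \sqrt{17}}{-3793} = - 77 \sqrt{17} \left(- \frac{1}{3793}\right) = \frac{77 \sqrt{17}}{3793}$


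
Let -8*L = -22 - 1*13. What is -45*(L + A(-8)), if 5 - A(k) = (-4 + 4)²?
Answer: -3375/8 ≈ -421.88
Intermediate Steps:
L = 35/8 (L = -(-22 - 1*13)/8 = -(-22 - 13)/8 = -⅛*(-35) = 35/8 ≈ 4.3750)
A(k) = 5 (A(k) = 5 - (-4 + 4)² = 5 - 1*0² = 5 - 1*0 = 5 + 0 = 5)
-45*(L + A(-8)) = -45*(35/8 + 5) = -45*75/8 = -3375/8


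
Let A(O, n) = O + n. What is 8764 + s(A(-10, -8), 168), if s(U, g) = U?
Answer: 8746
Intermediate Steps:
8764 + s(A(-10, -8), 168) = 8764 + (-10 - 8) = 8764 - 18 = 8746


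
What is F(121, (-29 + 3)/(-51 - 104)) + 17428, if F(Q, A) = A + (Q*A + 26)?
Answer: 2708542/155 ≈ 17474.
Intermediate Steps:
F(Q, A) = 26 + A + A*Q (F(Q, A) = A + (A*Q + 26) = A + (26 + A*Q) = 26 + A + A*Q)
F(121, (-29 + 3)/(-51 - 104)) + 17428 = (26 + (-29 + 3)/(-51 - 104) + ((-29 + 3)/(-51 - 104))*121) + 17428 = (26 - 26/(-155) - 26/(-155)*121) + 17428 = (26 - 26*(-1/155) - 26*(-1/155)*121) + 17428 = (26 + 26/155 + (26/155)*121) + 17428 = (26 + 26/155 + 3146/155) + 17428 = 7202/155 + 17428 = 2708542/155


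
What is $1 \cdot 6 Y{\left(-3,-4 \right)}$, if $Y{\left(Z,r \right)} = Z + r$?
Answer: $-42$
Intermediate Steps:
$1 \cdot 6 Y{\left(-3,-4 \right)} = 1 \cdot 6 \left(-3 - 4\right) = 6 \left(-7\right) = -42$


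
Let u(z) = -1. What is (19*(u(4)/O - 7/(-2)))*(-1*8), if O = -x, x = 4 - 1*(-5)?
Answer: -4940/9 ≈ -548.89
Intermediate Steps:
x = 9 (x = 4 + 5 = 9)
O = -9 (O = -1*9 = -9)
(19*(u(4)/O - 7/(-2)))*(-1*8) = (19*(-1/(-9) - 7/(-2)))*(-1*8) = (19*(-1*(-⅑) - 7*(-½)))*(-8) = (19*(⅑ + 7/2))*(-8) = (19*(65/18))*(-8) = (1235/18)*(-8) = -4940/9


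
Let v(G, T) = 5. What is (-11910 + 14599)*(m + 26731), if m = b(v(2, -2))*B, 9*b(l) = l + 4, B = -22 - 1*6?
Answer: 71804367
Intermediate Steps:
B = -28 (B = -22 - 6 = -28)
b(l) = 4/9 + l/9 (b(l) = (l + 4)/9 = (4 + l)/9 = 4/9 + l/9)
m = -28 (m = (4/9 + (1/9)*5)*(-28) = (4/9 + 5/9)*(-28) = 1*(-28) = -28)
(-11910 + 14599)*(m + 26731) = (-11910 + 14599)*(-28 + 26731) = 2689*26703 = 71804367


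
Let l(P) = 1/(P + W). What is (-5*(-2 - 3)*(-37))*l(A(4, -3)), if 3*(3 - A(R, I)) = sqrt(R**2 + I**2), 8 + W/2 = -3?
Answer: 2775/62 ≈ 44.758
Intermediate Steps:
W = -22 (W = -16 + 2*(-3) = -16 - 6 = -22)
A(R, I) = 3 - sqrt(I**2 + R**2)/3 (A(R, I) = 3 - sqrt(R**2 + I**2)/3 = 3 - sqrt(I**2 + R**2)/3)
l(P) = 1/(-22 + P) (l(P) = 1/(P - 22) = 1/(-22 + P))
(-5*(-2 - 3)*(-37))*l(A(4, -3)) = (-5*(-2 - 3)*(-37))/(-22 + (3 - sqrt((-3)**2 + 4**2)/3)) = (-5*(-5)*(-37))/(-22 + (3 - sqrt(9 + 16)/3)) = (25*(-37))/(-22 + (3 - sqrt(25)/3)) = -925/(-22 + (3 - 1/3*5)) = -925/(-22 + (3 - 5/3)) = -925/(-22 + 4/3) = -925/(-62/3) = -925*(-3/62) = 2775/62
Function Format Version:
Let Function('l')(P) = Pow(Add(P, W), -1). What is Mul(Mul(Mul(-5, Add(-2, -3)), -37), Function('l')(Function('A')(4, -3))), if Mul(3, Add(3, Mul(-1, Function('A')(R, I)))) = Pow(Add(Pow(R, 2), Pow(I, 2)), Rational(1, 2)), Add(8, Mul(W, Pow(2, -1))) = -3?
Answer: Rational(2775, 62) ≈ 44.758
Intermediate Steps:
W = -22 (W = Add(-16, Mul(2, -3)) = Add(-16, -6) = -22)
Function('A')(R, I) = Add(3, Mul(Rational(-1, 3), Pow(Add(Pow(I, 2), Pow(R, 2)), Rational(1, 2)))) (Function('A')(R, I) = Add(3, Mul(Rational(-1, 3), Pow(Add(Pow(R, 2), Pow(I, 2)), Rational(1, 2)))) = Add(3, Mul(Rational(-1, 3), Pow(Add(Pow(I, 2), Pow(R, 2)), Rational(1, 2)))))
Function('l')(P) = Pow(Add(-22, P), -1) (Function('l')(P) = Pow(Add(P, -22), -1) = Pow(Add(-22, P), -1))
Mul(Mul(Mul(-5, Add(-2, -3)), -37), Function('l')(Function('A')(4, -3))) = Mul(Mul(Mul(-5, Add(-2, -3)), -37), Pow(Add(-22, Add(3, Mul(Rational(-1, 3), Pow(Add(Pow(-3, 2), Pow(4, 2)), Rational(1, 2))))), -1)) = Mul(Mul(Mul(-5, -5), -37), Pow(Add(-22, Add(3, Mul(Rational(-1, 3), Pow(Add(9, 16), Rational(1, 2))))), -1)) = Mul(Mul(25, -37), Pow(Add(-22, Add(3, Mul(Rational(-1, 3), Pow(25, Rational(1, 2))))), -1)) = Mul(-925, Pow(Add(-22, Add(3, Mul(Rational(-1, 3), 5))), -1)) = Mul(-925, Pow(Add(-22, Add(3, Rational(-5, 3))), -1)) = Mul(-925, Pow(Add(-22, Rational(4, 3)), -1)) = Mul(-925, Pow(Rational(-62, 3), -1)) = Mul(-925, Rational(-3, 62)) = Rational(2775, 62)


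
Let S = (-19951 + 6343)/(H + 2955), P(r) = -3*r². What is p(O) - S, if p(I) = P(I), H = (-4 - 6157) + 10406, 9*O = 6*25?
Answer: -249433/300 ≈ -831.44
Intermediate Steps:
O = 50/3 (O = (6*25)/9 = (⅑)*150 = 50/3 ≈ 16.667)
H = 4245 (H = -6161 + 10406 = 4245)
S = -189/100 (S = (-19951 + 6343)/(4245 + 2955) = -13608/7200 = -13608*1/7200 = -189/100 ≈ -1.8900)
p(I) = -3*I²
p(O) - S = -3*(50/3)² - 1*(-189/100) = -3*2500/9 + 189/100 = -2500/3 + 189/100 = -249433/300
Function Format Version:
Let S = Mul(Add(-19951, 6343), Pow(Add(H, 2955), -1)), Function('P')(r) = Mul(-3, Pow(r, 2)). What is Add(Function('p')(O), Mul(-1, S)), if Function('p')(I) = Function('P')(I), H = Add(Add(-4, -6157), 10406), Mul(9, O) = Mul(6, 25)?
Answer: Rational(-249433, 300) ≈ -831.44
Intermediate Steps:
O = Rational(50, 3) (O = Mul(Rational(1, 9), Mul(6, 25)) = Mul(Rational(1, 9), 150) = Rational(50, 3) ≈ 16.667)
H = 4245 (H = Add(-6161, 10406) = 4245)
S = Rational(-189, 100) (S = Mul(Add(-19951, 6343), Pow(Add(4245, 2955), -1)) = Mul(-13608, Pow(7200, -1)) = Mul(-13608, Rational(1, 7200)) = Rational(-189, 100) ≈ -1.8900)
Function('p')(I) = Mul(-3, Pow(I, 2))
Add(Function('p')(O), Mul(-1, S)) = Add(Mul(-3, Pow(Rational(50, 3), 2)), Mul(-1, Rational(-189, 100))) = Add(Mul(-3, Rational(2500, 9)), Rational(189, 100)) = Add(Rational(-2500, 3), Rational(189, 100)) = Rational(-249433, 300)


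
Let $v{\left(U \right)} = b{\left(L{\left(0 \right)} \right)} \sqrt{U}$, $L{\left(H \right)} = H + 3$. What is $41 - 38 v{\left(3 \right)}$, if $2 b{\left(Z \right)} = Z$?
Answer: $41 - 57 \sqrt{3} \approx -57.727$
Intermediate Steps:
$L{\left(H \right)} = 3 + H$
$b{\left(Z \right)} = \frac{Z}{2}$
$v{\left(U \right)} = \frac{3 \sqrt{U}}{2}$ ($v{\left(U \right)} = \frac{3 + 0}{2} \sqrt{U} = \frac{1}{2} \cdot 3 \sqrt{U} = \frac{3 \sqrt{U}}{2}$)
$41 - 38 v{\left(3 \right)} = 41 - 38 \frac{3 \sqrt{3}}{2} = 41 - 57 \sqrt{3}$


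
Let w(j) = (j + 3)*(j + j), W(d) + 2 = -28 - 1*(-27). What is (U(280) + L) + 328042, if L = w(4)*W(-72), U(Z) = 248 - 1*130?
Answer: 327992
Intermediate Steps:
W(d) = -3 (W(d) = -2 + (-28 - 1*(-27)) = -2 + (-28 + 27) = -2 - 1 = -3)
w(j) = 2*j*(3 + j) (w(j) = (3 + j)*(2*j) = 2*j*(3 + j))
U(Z) = 118 (U(Z) = 248 - 130 = 118)
L = -168 (L = (2*4*(3 + 4))*(-3) = (2*4*7)*(-3) = 56*(-3) = -168)
(U(280) + L) + 328042 = (118 - 168) + 328042 = -50 + 328042 = 327992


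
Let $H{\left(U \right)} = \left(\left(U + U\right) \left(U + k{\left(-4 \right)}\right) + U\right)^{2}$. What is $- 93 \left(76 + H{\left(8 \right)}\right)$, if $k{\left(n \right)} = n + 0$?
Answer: $-489180$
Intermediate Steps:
$k{\left(n \right)} = n$
$H{\left(U \right)} = \left(U + 2 U \left(-4 + U\right)\right)^{2}$ ($H{\left(U \right)} = \left(\left(U + U\right) \left(U - 4\right) + U\right)^{2} = \left(2 U \left(-4 + U\right) + U\right)^{2} = \left(U + 2 U \left(-4 + U\right)\right)^{2}$)
$- 93 \left(76 + H{\left(8 \right)}\right) = - 93 \left(76 + 8^{2} \left(-7 + 2 \cdot 8\right)^{2}\right) = - 93 \left(76 + 64 \left(-7 + 16\right)^{2}\right) = - 93 \left(76 + 64 \cdot 9^{2}\right) = - 93 \left(76 + 64 \cdot 81\right) = - 93 \left(76 + 5184\right) = \left(-93\right) 5260 = -489180$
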